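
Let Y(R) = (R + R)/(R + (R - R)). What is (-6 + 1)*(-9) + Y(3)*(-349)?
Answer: -653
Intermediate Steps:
Y(R) = 2 (Y(R) = (2*R)/(R + 0) = (2*R)/R = 2)
(-6 + 1)*(-9) + Y(3)*(-349) = (-6 + 1)*(-9) + 2*(-349) = -5*(-9) - 698 = 45 - 698 = -653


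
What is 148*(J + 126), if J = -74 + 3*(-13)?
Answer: 1924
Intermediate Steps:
J = -113 (J = -74 - 39 = -113)
148*(J + 126) = 148*(-113 + 126) = 148*13 = 1924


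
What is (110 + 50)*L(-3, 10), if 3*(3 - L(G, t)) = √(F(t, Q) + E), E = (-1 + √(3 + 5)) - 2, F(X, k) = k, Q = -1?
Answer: 480 - 160*√(-4 + 2*√2)/3 ≈ 480.0 - 57.728*I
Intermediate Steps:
E = -3 + 2*√2 (E = (-1 + √8) - 2 = (-1 + 2*√2) - 2 = -3 + 2*√2 ≈ -0.17157)
L(G, t) = 3 - √(-4 + 2*√2)/3 (L(G, t) = 3 - √(-1 + (-3 + 2*√2))/3 = 3 - √(-4 + 2*√2)/3)
(110 + 50)*L(-3, 10) = (110 + 50)*(3 - √(-4 + 2*√2)/3) = 160*(3 - √(-4 + 2*√2)/3) = 480 - 160*√(-4 + 2*√2)/3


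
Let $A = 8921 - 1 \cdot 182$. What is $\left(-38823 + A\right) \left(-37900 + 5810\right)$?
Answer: $965395560$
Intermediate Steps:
$A = 8739$ ($A = 8921 - 182 = 8739$)
$\left(-38823 + A\right) \left(-37900 + 5810\right) = \left(-38823 + 8739\right) \left(-37900 + 5810\right) = \left(-30084\right) \left(-32090\right) = 965395560$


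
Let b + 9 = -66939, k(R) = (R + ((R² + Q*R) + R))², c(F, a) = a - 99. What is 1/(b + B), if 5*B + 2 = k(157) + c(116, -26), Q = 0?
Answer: 5/622816502 ≈ 8.0281e-9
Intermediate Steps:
c(F, a) = -99 + a
k(R) = (R² + 2*R)² (k(R) = (R + ((R² + 0*R) + R))² = (R + ((R² + 0) + R))² = (R + (R² + R))² = (R + (R + R²))² = (R² + 2*R)²)
B = 623151242/5 (B = -⅖ + (157²*(2 + 157)² + (-99 - 26))/5 = -⅖ + (24649*159² - 125)/5 = -⅖ + (24649*25281 - 125)/5 = -⅖ + (623151369 - 125)/5 = -⅖ + (⅕)*623151244 = -⅖ + 623151244/5 = 623151242/5 ≈ 1.2463e+8)
b = -66948 (b = -9 - 66939 = -66948)
1/(b + B) = 1/(-66948 + 623151242/5) = 1/(622816502/5) = 5/622816502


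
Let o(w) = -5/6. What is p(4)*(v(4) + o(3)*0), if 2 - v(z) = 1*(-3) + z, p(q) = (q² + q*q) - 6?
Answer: 26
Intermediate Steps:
p(q) = -6 + 2*q² (p(q) = (q² + q²) - 6 = 2*q² - 6 = -6 + 2*q²)
o(w) = -⅚ (o(w) = -5*⅙ = -⅚)
v(z) = 5 - z (v(z) = 2 - (1*(-3) + z) = 2 - (-3 + z) = 2 + (3 - z) = 5 - z)
p(4)*(v(4) + o(3)*0) = (-6 + 2*4²)*((5 - 1*4) - ⅚*0) = (-6 + 2*16)*((5 - 4) + 0) = (-6 + 32)*(1 + 0) = 26*1 = 26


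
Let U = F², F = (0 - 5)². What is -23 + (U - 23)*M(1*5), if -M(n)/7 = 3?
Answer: -12665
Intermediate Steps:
M(n) = -21 (M(n) = -7*3 = -21)
F = 25 (F = (-5)² = 25)
U = 625 (U = 25² = 625)
-23 + (U - 23)*M(1*5) = -23 + (625 - 23)*(-21) = -23 + 602*(-21) = -23 - 12642 = -12665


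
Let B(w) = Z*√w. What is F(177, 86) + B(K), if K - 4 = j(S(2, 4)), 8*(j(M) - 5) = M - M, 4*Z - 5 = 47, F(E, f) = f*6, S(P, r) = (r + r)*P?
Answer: 555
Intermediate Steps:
S(P, r) = 2*P*r (S(P, r) = (2*r)*P = 2*P*r)
F(E, f) = 6*f
Z = 13 (Z = 5/4 + (¼)*47 = 5/4 + 47/4 = 13)
j(M) = 5 (j(M) = 5 + (M - M)/8 = 5 + (⅛)*0 = 5 + 0 = 5)
K = 9 (K = 4 + 5 = 9)
B(w) = 13*√w
F(177, 86) + B(K) = 6*86 + 13*√9 = 516 + 13*3 = 516 + 39 = 555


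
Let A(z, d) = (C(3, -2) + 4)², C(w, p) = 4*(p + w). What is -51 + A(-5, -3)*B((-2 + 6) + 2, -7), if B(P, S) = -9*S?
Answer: 3981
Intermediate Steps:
C(w, p) = 4*p + 4*w
A(z, d) = 64 (A(z, d) = ((4*(-2) + 4*3) + 4)² = ((-8 + 12) + 4)² = (4 + 4)² = 8² = 64)
-51 + A(-5, -3)*B((-2 + 6) + 2, -7) = -51 + 64*(-9*(-7)) = -51 + 64*63 = -51 + 4032 = 3981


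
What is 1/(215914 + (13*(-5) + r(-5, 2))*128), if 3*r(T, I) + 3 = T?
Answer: 3/621758 ≈ 4.8250e-6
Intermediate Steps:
r(T, I) = -1 + T/3
1/(215914 + (13*(-5) + r(-5, 2))*128) = 1/(215914 + (13*(-5) + (-1 + (1/3)*(-5)))*128) = 1/(215914 + (-65 + (-1 - 5/3))*128) = 1/(215914 + (-65 - 8/3)*128) = 1/(215914 - 203/3*128) = 1/(215914 - 25984/3) = 1/(621758/3) = 3/621758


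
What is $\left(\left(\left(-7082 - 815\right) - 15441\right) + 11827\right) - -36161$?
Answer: $24650$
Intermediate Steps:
$\left(\left(\left(-7082 - 815\right) - 15441\right) + 11827\right) - -36161 = \left(\left(\left(-7082 - 815\right) - 15441\right) + 11827\right) + 36161 = \left(\left(-7897 - 15441\right) + 11827\right) + 36161 = \left(-23338 + 11827\right) + 36161 = -11511 + 36161 = 24650$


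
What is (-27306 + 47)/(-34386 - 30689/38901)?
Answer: 1060402359/1337680475 ≈ 0.79272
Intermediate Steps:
(-27306 + 47)/(-34386 - 30689/38901) = -27259/(-34386 - 30689*1/38901) = -27259/(-34386 - 30689/38901) = -27259/(-1337680475/38901) = -27259*(-38901/1337680475) = 1060402359/1337680475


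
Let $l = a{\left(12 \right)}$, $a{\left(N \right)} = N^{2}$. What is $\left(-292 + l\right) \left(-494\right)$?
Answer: $73112$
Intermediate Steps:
$l = 144$ ($l = 12^{2} = 144$)
$\left(-292 + l\right) \left(-494\right) = \left(-292 + 144\right) \left(-494\right) = \left(-148\right) \left(-494\right) = 73112$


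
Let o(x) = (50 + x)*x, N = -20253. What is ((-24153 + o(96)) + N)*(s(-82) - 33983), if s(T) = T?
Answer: 1035235350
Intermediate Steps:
o(x) = x*(50 + x)
((-24153 + o(96)) + N)*(s(-82) - 33983) = ((-24153 + 96*(50 + 96)) - 20253)*(-82 - 33983) = ((-24153 + 96*146) - 20253)*(-34065) = ((-24153 + 14016) - 20253)*(-34065) = (-10137 - 20253)*(-34065) = -30390*(-34065) = 1035235350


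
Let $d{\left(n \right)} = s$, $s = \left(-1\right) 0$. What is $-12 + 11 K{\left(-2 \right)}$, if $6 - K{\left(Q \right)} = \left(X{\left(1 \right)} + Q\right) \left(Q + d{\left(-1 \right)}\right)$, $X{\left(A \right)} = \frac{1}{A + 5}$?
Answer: $\frac{41}{3} \approx 13.667$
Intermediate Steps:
$s = 0$
$d{\left(n \right)} = 0$
$X{\left(A \right)} = \frac{1}{5 + A}$
$K{\left(Q \right)} = 6 - Q \left(\frac{1}{6} + Q\right)$ ($K{\left(Q \right)} = 6 - \left(\frac{1}{5 + 1} + Q\right) \left(Q + 0\right) = 6 - \left(\frac{1}{6} + Q\right) Q = 6 - Q \left(\frac{1}{6} + Q\right)$)
$-12 + 11 K{\left(-2 \right)} = -12 + 11 \left(6 - \left(-2\right)^{2} - - \frac{1}{3}\right) = -12 + 11 \left(6 - 4 + \frac{1}{3}\right) = -12 + 11 \cdot \frac{7}{3} = -12 + \frac{77}{3} = \frac{41}{3}$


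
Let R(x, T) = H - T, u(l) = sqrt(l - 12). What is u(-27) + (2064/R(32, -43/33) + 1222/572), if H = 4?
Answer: 1506689/3850 + I*sqrt(39) ≈ 391.35 + 6.245*I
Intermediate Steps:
u(l) = sqrt(-12 + l)
R(x, T) = 4 - T
u(-27) + (2064/R(32, -43/33) + 1222/572) = sqrt(-12 - 27) + (2064/(4 - (-43)/33) + 1222/572) = sqrt(-39) + (2064/(4 - (-43)/33) + 1222*(1/572)) = I*sqrt(39) + (2064/(4 - 1*(-43/33)) + 47/22) = I*sqrt(39) + (2064/(4 + 43/33) + 47/22) = I*sqrt(39) + (2064/(175/33) + 47/22) = I*sqrt(39) + (2064*(33/175) + 47/22) = I*sqrt(39) + (68112/175 + 47/22) = I*sqrt(39) + 1506689/3850 = 1506689/3850 + I*sqrt(39)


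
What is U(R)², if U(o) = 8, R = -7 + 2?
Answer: 64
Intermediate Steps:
R = -5
U(R)² = 8² = 64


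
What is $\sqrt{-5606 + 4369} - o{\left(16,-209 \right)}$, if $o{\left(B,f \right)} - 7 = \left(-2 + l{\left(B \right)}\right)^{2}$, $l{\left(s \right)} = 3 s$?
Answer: $-2123 + i \sqrt{1237} \approx -2123.0 + 35.171 i$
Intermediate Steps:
$o{\left(B,f \right)} = 7 + \left(-2 + 3 B\right)^{2}$
$\sqrt{-5606 + 4369} - o{\left(16,-209 \right)} = \sqrt{-5606 + 4369} - \left(7 + \left(-2 + 3 \cdot 16\right)^{2}\right) = \sqrt{-1237} - \left(7 + \left(-2 + 48\right)^{2}\right) = i \sqrt{1237} - \left(7 + 46^{2}\right) = i \sqrt{1237} - \left(7 + 2116\right) = i \sqrt{1237} - 2123 = -2123 + i \sqrt{1237}$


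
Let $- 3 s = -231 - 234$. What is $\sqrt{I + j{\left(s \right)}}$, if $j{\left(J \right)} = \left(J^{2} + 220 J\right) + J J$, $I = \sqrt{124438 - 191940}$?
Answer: $\sqrt{82150 + i \sqrt{67502}} \approx 286.62 + 0.453 i$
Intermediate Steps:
$I = i \sqrt{67502}$ ($I = \sqrt{-67502} = i \sqrt{67502} \approx 259.81 i$)
$s = 155$ ($s = - \frac{-231 - 234}{3} = \left(- \frac{1}{3}\right) \left(-465\right) = 155$)
$j{\left(J \right)} = 2 J^{2} + 220 J$ ($j{\left(J \right)} = \left(J^{2} + 220 J\right) + J^{2} = 2 J^{2} + 220 J$)
$\sqrt{I + j{\left(s \right)}} = \sqrt{i \sqrt{67502} + 2 \cdot 155 \left(110 + 155\right)} = \sqrt{i \sqrt{67502} + 2 \cdot 155 \cdot 265} = \sqrt{i \sqrt{67502} + 82150} = \sqrt{82150 + i \sqrt{67502}}$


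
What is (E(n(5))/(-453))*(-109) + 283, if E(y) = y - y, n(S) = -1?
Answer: 283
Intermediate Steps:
E(y) = 0
(E(n(5))/(-453))*(-109) + 283 = (0/(-453))*(-109) + 283 = (0*(-1/453))*(-109) + 283 = 0*(-109) + 283 = 0 + 283 = 283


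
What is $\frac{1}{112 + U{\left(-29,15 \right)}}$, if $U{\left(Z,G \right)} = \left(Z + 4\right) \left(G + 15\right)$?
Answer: $- \frac{1}{638} \approx -0.0015674$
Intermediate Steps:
$U{\left(Z,G \right)} = \left(4 + Z\right) \left(15 + G\right)$
$\frac{1}{112 + U{\left(-29,15 \right)}} = \frac{1}{112 + \left(60 + 4 \cdot 15 + 15 \left(-29\right) + 15 \left(-29\right)\right)} = \frac{1}{112 + \left(60 + 60 - 435 - 435\right)} = \frac{1}{112 - 750} = \frac{1}{-638} = - \frac{1}{638}$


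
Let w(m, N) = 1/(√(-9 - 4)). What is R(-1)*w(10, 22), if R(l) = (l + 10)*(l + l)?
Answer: 18*I*√13/13 ≈ 4.9923*I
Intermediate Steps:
R(l) = 2*l*(10 + l) (R(l) = (10 + l)*(2*l) = 2*l*(10 + l))
w(m, N) = -I*√13/13 (w(m, N) = 1/(√(-13)) = 1/(I*√13) = -I*√13/13)
R(-1)*w(10, 22) = (2*(-1)*(10 - 1))*(-I*√13/13) = (2*(-1)*9)*(-I*√13/13) = -(-18)*I*√13/13 = 18*I*√13/13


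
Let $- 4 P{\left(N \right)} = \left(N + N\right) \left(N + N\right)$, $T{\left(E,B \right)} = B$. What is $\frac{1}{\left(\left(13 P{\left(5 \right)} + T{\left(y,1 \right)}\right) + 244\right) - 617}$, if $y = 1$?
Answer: $- \frac{1}{697} \approx -0.0014347$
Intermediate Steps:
$P{\left(N \right)} = - N^{2}$ ($P{\left(N \right)} = - \frac{\left(N + N\right) \left(N + N\right)}{4} = - \frac{2 N 2 N}{4} = - \frac{4 N^{2}}{4} = - N^{2}$)
$\frac{1}{\left(\left(13 P{\left(5 \right)} + T{\left(y,1 \right)}\right) + 244\right) - 617} = \frac{1}{\left(\left(13 \left(- 5^{2}\right) + 1\right) + 244\right) - 617} = \frac{1}{\left(\left(13 \left(\left(-1\right) 25\right) + 1\right) + 244\right) - 617} = \frac{1}{\left(\left(13 \left(-25\right) + 1\right) + 244\right) - 617} = \frac{1}{\left(\left(-325 + 1\right) + 244\right) - 617} = \frac{1}{\left(-324 + 244\right) - 617} = \frac{1}{-80 - 617} = \frac{1}{-697} = - \frac{1}{697}$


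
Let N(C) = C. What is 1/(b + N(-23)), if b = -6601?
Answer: -1/6624 ≈ -0.00015097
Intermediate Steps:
1/(b + N(-23)) = 1/(-6601 - 23) = 1/(-6624) = -1/6624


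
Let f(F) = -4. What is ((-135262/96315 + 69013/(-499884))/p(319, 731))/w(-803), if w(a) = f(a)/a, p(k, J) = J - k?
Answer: -258149888539/343485487680 ≈ -0.75156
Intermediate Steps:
w(a) = -4/a
((-135262/96315 + 69013/(-499884))/p(319, 731))/w(-803) = ((-135262/96315 + 69013/(-499884))/(731 - 1*319))/((-4/(-803))) = ((-135262*1/96315 + 69013*(-1/499884))/(731 - 319))/((-4*(-1/803))) = ((-135262/96315 - 9859/71412)/412)/(4/803) = -3536299843/2292682260*1/412*(803/4) = -3536299843/944585091120*803/4 = -258149888539/343485487680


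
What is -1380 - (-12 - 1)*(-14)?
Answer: -1562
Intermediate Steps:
-1380 - (-12 - 1)*(-14) = -1380 - (-13)*(-14) = -1380 - 1*182 = -1380 - 182 = -1562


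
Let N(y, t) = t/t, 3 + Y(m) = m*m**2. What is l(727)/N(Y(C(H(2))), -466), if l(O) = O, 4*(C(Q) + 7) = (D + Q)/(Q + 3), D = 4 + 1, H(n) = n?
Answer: 727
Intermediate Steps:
D = 5
C(Q) = -7 + (5 + Q)/(4*(3 + Q)) (C(Q) = -7 + ((5 + Q)/(Q + 3))/4 = -7 + ((5 + Q)/(3 + Q))/4 = -7 + (5 + Q)/(4*(3 + Q)))
Y(m) = -3 + m**3 (Y(m) = -3 + m*m**2 = -3 + m**3)
N(y, t) = 1
l(727)/N(Y(C(H(2))), -466) = 727/1 = 727*1 = 727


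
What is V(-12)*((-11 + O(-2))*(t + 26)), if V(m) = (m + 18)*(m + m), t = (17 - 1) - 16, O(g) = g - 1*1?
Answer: 52416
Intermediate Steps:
O(g) = -1 + g (O(g) = g - 1 = -1 + g)
t = 0 (t = 16 - 16 = 0)
V(m) = 2*m*(18 + m) (V(m) = (18 + m)*(2*m) = 2*m*(18 + m))
V(-12)*((-11 + O(-2))*(t + 26)) = (2*(-12)*(18 - 12))*((-11 + (-1 - 2))*(0 + 26)) = (2*(-12)*6)*((-11 - 3)*26) = -(-2016)*26 = -144*(-364) = 52416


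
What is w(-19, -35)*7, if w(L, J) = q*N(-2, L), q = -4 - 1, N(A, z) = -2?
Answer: 70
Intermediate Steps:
q = -5
w(L, J) = 10 (w(L, J) = -5*(-2) = 10)
w(-19, -35)*7 = 10*7 = 70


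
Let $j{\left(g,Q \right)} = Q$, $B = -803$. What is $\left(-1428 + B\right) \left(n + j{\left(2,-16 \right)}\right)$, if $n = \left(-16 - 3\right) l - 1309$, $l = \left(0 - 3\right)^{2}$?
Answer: $3337576$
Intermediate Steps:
$l = 9$ ($l = \left(-3\right)^{2} = 9$)
$n = -1480$ ($n = \left(-16 - 3\right) 9 - 1309 = \left(-19\right) 9 - 1309 = -171 - 1309 = -1480$)
$\left(-1428 + B\right) \left(n + j{\left(2,-16 \right)}\right) = \left(-1428 - 803\right) \left(-1480 - 16\right) = \left(-2231\right) \left(-1496\right) = 3337576$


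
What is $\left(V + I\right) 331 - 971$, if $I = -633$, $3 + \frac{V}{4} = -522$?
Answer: $-905594$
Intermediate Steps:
$V = -2100$ ($V = -12 + 4 \left(-522\right) = -12 - 2088 = -2100$)
$\left(V + I\right) 331 - 971 = \left(-2100 - 633\right) 331 - 971 = \left(-2733\right) 331 - 971 = -904623 - 971 = -905594$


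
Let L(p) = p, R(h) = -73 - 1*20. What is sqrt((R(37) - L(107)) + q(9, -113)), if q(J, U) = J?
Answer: I*sqrt(191) ≈ 13.82*I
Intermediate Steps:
R(h) = -93 (R(h) = -73 - 20 = -93)
sqrt((R(37) - L(107)) + q(9, -113)) = sqrt((-93 - 1*107) + 9) = sqrt((-93 - 107) + 9) = sqrt(-200 + 9) = sqrt(-191) = I*sqrt(191)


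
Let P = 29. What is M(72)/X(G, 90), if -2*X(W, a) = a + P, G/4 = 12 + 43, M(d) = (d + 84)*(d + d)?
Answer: -44928/119 ≈ -377.55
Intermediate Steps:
M(d) = 2*d*(84 + d) (M(d) = (84 + d)*(2*d) = 2*d*(84 + d))
G = 220 (G = 4*(12 + 43) = 4*55 = 220)
X(W, a) = -29/2 - a/2 (X(W, a) = -(a + 29)/2 = -(29 + a)/2 = -29/2 - a/2)
M(72)/X(G, 90) = (2*72*(84 + 72))/(-29/2 - ½*90) = (2*72*156)/(-29/2 - 45) = 22464/(-119/2) = 22464*(-2/119) = -44928/119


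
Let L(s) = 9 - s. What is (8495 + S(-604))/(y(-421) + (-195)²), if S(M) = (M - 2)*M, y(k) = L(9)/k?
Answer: 374519/38025 ≈ 9.8493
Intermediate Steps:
y(k) = 0 (y(k) = (9 - 1*9)/k = (9 - 9)/k = 0/k = 0)
S(M) = M*(-2 + M) (S(M) = (-2 + M)*M = M*(-2 + M))
(8495 + S(-604))/(y(-421) + (-195)²) = (8495 - 604*(-2 - 604))/(0 + (-195)²) = (8495 - 604*(-606))/(0 + 38025) = (8495 + 366024)/38025 = 374519*(1/38025) = 374519/38025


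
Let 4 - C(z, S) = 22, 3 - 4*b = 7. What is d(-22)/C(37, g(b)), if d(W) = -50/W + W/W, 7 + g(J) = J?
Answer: -2/11 ≈ -0.18182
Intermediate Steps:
b = -1 (b = 3/4 - 1/4*7 = 3/4 - 7/4 = -1)
g(J) = -7 + J
C(z, S) = -18 (C(z, S) = 4 - 1*22 = 4 - 22 = -18)
d(W) = 1 - 50/W (d(W) = -50/W + 1 = 1 - 50/W)
d(-22)/C(37, g(b)) = ((-50 - 22)/(-22))/(-18) = -1/22*(-72)*(-1/18) = (36/11)*(-1/18) = -2/11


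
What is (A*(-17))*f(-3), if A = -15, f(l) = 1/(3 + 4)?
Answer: 255/7 ≈ 36.429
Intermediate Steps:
f(l) = ⅐ (f(l) = 1/7 = ⅐)
(A*(-17))*f(-3) = -15*(-17)*(⅐) = 255*(⅐) = 255/7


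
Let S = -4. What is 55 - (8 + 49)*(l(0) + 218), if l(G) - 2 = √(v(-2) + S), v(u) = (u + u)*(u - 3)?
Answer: -12713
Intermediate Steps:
v(u) = 2*u*(-3 + u) (v(u) = (2*u)*(-3 + u) = 2*u*(-3 + u))
l(G) = 6 (l(G) = 2 + √(2*(-2)*(-3 - 2) - 4) = 2 + √(2*(-2)*(-5) - 4) = 2 + √(20 - 4) = 2 + √16 = 2 + 4 = 6)
55 - (8 + 49)*(l(0) + 218) = 55 - (8 + 49)*(6 + 218) = 55 - 57*224 = 55 - 1*12768 = 55 - 12768 = -12713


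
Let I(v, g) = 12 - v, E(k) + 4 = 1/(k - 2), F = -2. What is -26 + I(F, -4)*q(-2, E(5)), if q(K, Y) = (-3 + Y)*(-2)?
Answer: 482/3 ≈ 160.67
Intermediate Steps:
E(k) = -4 + 1/(-2 + k) (E(k) = -4 + 1/(k - 2) = -4 + 1/(-2 + k))
q(K, Y) = 6 - 2*Y
-26 + I(F, -4)*q(-2, E(5)) = -26 + (12 - 1*(-2))*(6 - 2*(9 - 4*5)/(-2 + 5)) = -26 + (12 + 2)*(6 - 2*(9 - 20)/3) = -26 + 14*(6 - 2*(-11)/3) = -26 + 14*(6 - 2*(-11/3)) = -26 + 14*(6 + 22/3) = -26 + 14*(40/3) = -26 + 560/3 = 482/3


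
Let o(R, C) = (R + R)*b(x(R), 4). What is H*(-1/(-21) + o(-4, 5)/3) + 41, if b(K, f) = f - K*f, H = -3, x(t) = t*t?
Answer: -3074/7 ≈ -439.14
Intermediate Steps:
x(t) = t²
b(K, f) = f - K*f
o(R, C) = 2*R*(4 - 4*R²) (o(R, C) = (R + R)*(4*(1 - R²)) = (2*R)*(4 - 4*R²) = 2*R*(4 - 4*R²))
H*(-1/(-21) + o(-4, 5)/3) + 41 = -3*(-1/(-21) + (8*(-4)*(1 - 1*(-4)²))/3) + 41 = -3*(-1*(-1/21) + (8*(-4)*(1 - 1*16))*(⅓)) + 41 = -3*(1/21 + (8*(-4)*(1 - 16))*(⅓)) + 41 = -3*(1/21 + (8*(-4)*(-15))*(⅓)) + 41 = -3*(1/21 + 480*(⅓)) + 41 = -3*(1/21 + 160) + 41 = -3*3361/21 + 41 = -3361/7 + 41 = -3074/7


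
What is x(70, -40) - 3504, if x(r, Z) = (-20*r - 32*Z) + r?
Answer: -3554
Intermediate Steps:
x(r, Z) = -32*Z - 19*r (x(r, Z) = (-32*Z - 20*r) + r = -32*Z - 19*r)
x(70, -40) - 3504 = (-32*(-40) - 19*70) - 3504 = (1280 - 1330) - 3504 = -50 - 3504 = -3554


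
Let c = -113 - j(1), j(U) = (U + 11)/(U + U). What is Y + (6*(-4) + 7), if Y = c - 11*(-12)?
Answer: -4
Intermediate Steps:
j(U) = (11 + U)/(2*U) (j(U) = (11 + U)/((2*U)) = (11 + U)*(1/(2*U)) = (11 + U)/(2*U))
c = -119 (c = -113 - (11 + 1)/(2*1) = -113 - 12/2 = -113 - 1*6 = -113 - 6 = -119)
Y = 13 (Y = -119 - 11*(-12) = -119 + 132 = 13)
Y + (6*(-4) + 7) = 13 + (6*(-4) + 7) = 13 + (-24 + 7) = 13 - 17 = -4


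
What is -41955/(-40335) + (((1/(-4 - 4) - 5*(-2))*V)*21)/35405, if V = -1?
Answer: 787761229/761632360 ≈ 1.0343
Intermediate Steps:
-41955/(-40335) + (((1/(-4 - 4) - 5*(-2))*V)*21)/35405 = -41955/(-40335) + (((1/(-4 - 4) - 5*(-2))*(-1))*21)/35405 = -41955*(-1/40335) + (((1/(-8) + 10)*(-1))*21)*(1/35405) = 2797/2689 + (((-1/8 + 10)*(-1))*21)*(1/35405) = 2797/2689 + (((79/8)*(-1))*21)*(1/35405) = 2797/2689 - 79/8*21*(1/35405) = 2797/2689 - 1659/8*1/35405 = 2797/2689 - 1659/283240 = 787761229/761632360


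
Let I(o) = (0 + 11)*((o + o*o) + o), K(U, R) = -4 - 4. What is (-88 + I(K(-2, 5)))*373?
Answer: 164120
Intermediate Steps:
K(U, R) = -8
I(o) = 11*o² + 22*o (I(o) = 11*((o + o²) + o) = 11*(o² + 2*o) = 11*o² + 22*o)
(-88 + I(K(-2, 5)))*373 = (-88 + 11*(-8)*(2 - 8))*373 = (-88 + 11*(-8)*(-6))*373 = (-88 + 528)*373 = 440*373 = 164120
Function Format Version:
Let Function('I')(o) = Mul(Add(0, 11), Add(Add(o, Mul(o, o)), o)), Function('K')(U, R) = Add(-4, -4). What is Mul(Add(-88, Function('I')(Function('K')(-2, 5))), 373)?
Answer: 164120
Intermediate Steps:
Function('K')(U, R) = -8
Function('I')(o) = Add(Mul(11, Pow(o, 2)), Mul(22, o)) (Function('I')(o) = Mul(11, Add(Add(o, Pow(o, 2)), o)) = Mul(11, Add(Pow(o, 2), Mul(2, o))) = Add(Mul(11, Pow(o, 2)), Mul(22, o)))
Mul(Add(-88, Function('I')(Function('K')(-2, 5))), 373) = Mul(Add(-88, Mul(11, -8, Add(2, -8))), 373) = Mul(Add(-88, Mul(11, -8, -6)), 373) = Mul(Add(-88, 528), 373) = Mul(440, 373) = 164120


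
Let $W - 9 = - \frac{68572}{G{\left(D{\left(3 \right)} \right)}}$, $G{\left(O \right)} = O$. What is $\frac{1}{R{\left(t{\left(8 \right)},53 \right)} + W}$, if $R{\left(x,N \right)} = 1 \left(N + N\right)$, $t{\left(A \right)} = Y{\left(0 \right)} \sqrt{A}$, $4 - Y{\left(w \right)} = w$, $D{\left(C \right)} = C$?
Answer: $- \frac{3}{68227} \approx -4.3971 \cdot 10^{-5}$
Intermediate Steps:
$Y{\left(w \right)} = 4 - w$
$t{\left(A \right)} = 4 \sqrt{A}$ ($t{\left(A \right)} = \left(4 - 0\right) \sqrt{A} = \left(4 + 0\right) \sqrt{A} = 4 \sqrt{A}$)
$R{\left(x,N \right)} = 2 N$ ($R{\left(x,N \right)} = 1 \cdot 2 N = 2 N$)
$W = - \frac{68545}{3}$ ($W = 9 - \frac{68572}{3} = - \frac{68545}{3} \approx -22848.0$)
$\frac{1}{R{\left(t{\left(8 \right)},53 \right)} + W} = \frac{1}{2 \cdot 53 - \frac{68545}{3}} = \frac{1}{106 - \frac{68545}{3}} = \frac{1}{- \frac{68227}{3}} = - \frac{3}{68227}$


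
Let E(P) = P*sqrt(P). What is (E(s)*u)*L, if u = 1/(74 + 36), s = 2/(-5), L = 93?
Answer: -93*I*sqrt(10)/1375 ≈ -0.21389*I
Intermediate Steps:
s = -2/5 (s = 2*(-1/5) = -2/5 ≈ -0.40000)
E(P) = P**(3/2)
u = 1/110 ≈ 0.0090909
(E(s)*u)*L = ((-2/5)**(3/2)*(1/110))*93 = (-2*I*sqrt(10)/25*(1/110))*93 = -I*sqrt(10)/1375*93 = -93*I*sqrt(10)/1375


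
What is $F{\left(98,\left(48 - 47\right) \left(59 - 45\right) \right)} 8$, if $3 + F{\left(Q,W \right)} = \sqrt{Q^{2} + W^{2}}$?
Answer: $-24 + 560 \sqrt{2} \approx 767.96$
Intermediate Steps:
$F{\left(Q,W \right)} = -3 + \sqrt{Q^{2} + W^{2}}$
$F{\left(98,\left(48 - 47\right) \left(59 - 45\right) \right)} 8 = \left(-3 + \sqrt{98^{2} + \left(\left(48 - 47\right) \left(59 - 45\right)\right)^{2}}\right) 8 = \left(-3 + \sqrt{9604 + \left(1 \cdot 14\right)^{2}}\right) 8 = \left(-3 + \sqrt{9604 + 14^{2}}\right) 8 = \left(-3 + \sqrt{9604 + 196}\right) 8 = \left(-3 + \sqrt{9800}\right) 8 = \left(-3 + 70 \sqrt{2}\right) 8 = -24 + 560 \sqrt{2}$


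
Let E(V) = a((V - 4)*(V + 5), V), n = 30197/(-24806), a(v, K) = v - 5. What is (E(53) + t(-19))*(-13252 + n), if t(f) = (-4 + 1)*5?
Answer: -463879384999/12403 ≈ -3.7401e+7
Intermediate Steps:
t(f) = -15 (t(f) = -3*5 = -15)
a(v, K) = -5 + v
n = -30197/24806 (n = 30197*(-1/24806) = -30197/24806 ≈ -1.2173)
E(V) = -5 + (-4 + V)*(5 + V) (E(V) = -5 + (V - 4)*(V + 5) = -5 + (-4 + V)*(5 + V))
(E(53) + t(-19))*(-13252 + n) = ((-25 + 53 + 53**2) - 15)*(-13252 - 30197/24806) = ((-25 + 53 + 2809) - 15)*(-328759309/24806) = (2837 - 15)*(-328759309/24806) = 2822*(-328759309/24806) = -463879384999/12403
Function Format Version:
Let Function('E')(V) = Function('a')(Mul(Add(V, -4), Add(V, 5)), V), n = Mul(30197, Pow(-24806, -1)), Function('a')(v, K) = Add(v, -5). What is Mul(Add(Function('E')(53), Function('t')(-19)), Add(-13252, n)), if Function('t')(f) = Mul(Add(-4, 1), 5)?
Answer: Rational(-463879384999, 12403) ≈ -3.7401e+7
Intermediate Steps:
Function('t')(f) = -15 (Function('t')(f) = Mul(-3, 5) = -15)
Function('a')(v, K) = Add(-5, v)
n = Rational(-30197, 24806) (n = Mul(30197, Rational(-1, 24806)) = Rational(-30197, 24806) ≈ -1.2173)
Function('E')(V) = Add(-5, Mul(Add(-4, V), Add(5, V))) (Function('E')(V) = Add(-5, Mul(Add(V, -4), Add(V, 5))) = Add(-5, Mul(Add(-4, V), Add(5, V))))
Mul(Add(Function('E')(53), Function('t')(-19)), Add(-13252, n)) = Mul(Add(Add(-25, 53, Pow(53, 2)), -15), Add(-13252, Rational(-30197, 24806))) = Mul(Add(Add(-25, 53, 2809), -15), Rational(-328759309, 24806)) = Mul(Add(2837, -15), Rational(-328759309, 24806)) = Mul(2822, Rational(-328759309, 24806)) = Rational(-463879384999, 12403)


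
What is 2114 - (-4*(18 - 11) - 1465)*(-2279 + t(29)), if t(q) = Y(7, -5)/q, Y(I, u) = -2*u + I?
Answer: -98587176/29 ≈ -3.3996e+6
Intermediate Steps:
Y(I, u) = I - 2*u
t(q) = 17/q (t(q) = (7 - 2*(-5))/q = (7 + 10)/q = 17/q)
2114 - (-4*(18 - 11) - 1465)*(-2279 + t(29)) = 2114 - (-4*(18 - 11) - 1465)*(-2279 + 17/29) = 2114 - (-4*7 - 1465)*(-2279 + 17*(1/29)) = 2114 - (-28 - 1465)*(-2279 + 17/29) = 2114 - (-1493)*(-66074)/29 = 2114 - 1*98648482/29 = 2114 - 98648482/29 = -98587176/29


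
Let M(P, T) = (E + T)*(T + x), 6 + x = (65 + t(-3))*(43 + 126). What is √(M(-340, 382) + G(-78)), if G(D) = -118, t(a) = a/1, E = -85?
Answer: 4*√201470 ≈ 1795.4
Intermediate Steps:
t(a) = a (t(a) = a*1 = a)
x = 10472 (x = -6 + (65 - 3)*(43 + 126) = -6 + 62*169 = -6 + 10478 = 10472)
M(P, T) = (-85 + T)*(10472 + T) (M(P, T) = (-85 + T)*(T + 10472) = (-85 + T)*(10472 + T))
√(M(-340, 382) + G(-78)) = √((-890120 + 382² + 10387*382) - 118) = √((-890120 + 145924 + 3967834) - 118) = √(3223638 - 118) = √3223520 = 4*√201470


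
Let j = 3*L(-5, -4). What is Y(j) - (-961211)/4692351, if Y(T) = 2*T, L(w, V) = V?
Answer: -111655213/4692351 ≈ -23.795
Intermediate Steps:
j = -12 (j = 3*(-4) = -12)
Y(j) - (-961211)/4692351 = 2*(-12) - (-961211)/4692351 = -24 - (-961211)/4692351 = -24 - 1*(-961211/4692351) = -24 + 961211/4692351 = -111655213/4692351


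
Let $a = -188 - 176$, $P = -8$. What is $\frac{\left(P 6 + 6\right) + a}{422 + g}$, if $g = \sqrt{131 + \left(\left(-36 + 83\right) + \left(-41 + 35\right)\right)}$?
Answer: $- \frac{6119}{6354} + \frac{29 \sqrt{43}}{6354} \approx -0.93309$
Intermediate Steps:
$a = -364$ ($a = -188 - 176 = -364$)
$g = 2 \sqrt{43}$ ($g = \sqrt{131 + \left(47 - 6\right)} = \sqrt{131 + 41} = \sqrt{172} = 2 \sqrt{43} \approx 13.115$)
$\frac{\left(P 6 + 6\right) + a}{422 + g} = \frac{\left(\left(-8\right) 6 + 6\right) - 364}{422 + 2 \sqrt{43}} = \frac{\left(-48 + 6\right) - 364}{422 + 2 \sqrt{43}} = \frac{-42 - 364}{422 + 2 \sqrt{43}} = - \frac{406}{422 + 2 \sqrt{43}}$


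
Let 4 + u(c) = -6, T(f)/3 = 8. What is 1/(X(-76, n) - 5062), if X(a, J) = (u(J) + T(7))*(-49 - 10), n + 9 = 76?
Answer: -1/5888 ≈ -0.00016984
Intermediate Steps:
n = 67 (n = -9 + 76 = 67)
T(f) = 24 (T(f) = 3*8 = 24)
u(c) = -10 (u(c) = -4 - 6 = -10)
X(a, J) = -826 (X(a, J) = (-10 + 24)*(-49 - 10) = 14*(-59) = -826)
1/(X(-76, n) - 5062) = 1/(-826 - 5062) = 1/(-5888) = -1/5888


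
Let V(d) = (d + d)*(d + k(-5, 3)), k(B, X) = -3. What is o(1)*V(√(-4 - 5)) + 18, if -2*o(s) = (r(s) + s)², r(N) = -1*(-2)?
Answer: 99 + 81*I ≈ 99.0 + 81.0*I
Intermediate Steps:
r(N) = 2
o(s) = -(2 + s)²/2
V(d) = 2*d*(-3 + d) (V(d) = (d + d)*(d - 3) = (2*d)*(-3 + d) = 2*d*(-3 + d))
o(1)*V(√(-4 - 5)) + 18 = (-(2 + 1)²/2)*(2*√(-4 - 5)*(-3 + √(-4 - 5))) + 18 = (-½*3²)*(2*√(-9)*(-3 + √(-9))) + 18 = (-½*9)*(2*(3*I)*(-3 + 3*I)) + 18 = -27*I*(-3 + 3*I) + 18 = 18 - 27*I*(-3 + 3*I)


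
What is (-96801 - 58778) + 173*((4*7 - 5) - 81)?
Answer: -165613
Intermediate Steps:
(-96801 - 58778) + 173*((4*7 - 5) - 81) = -155579 + 173*((28 - 5) - 81) = -155579 + 173*(23 - 81) = -155579 + 173*(-58) = -155579 - 10034 = -165613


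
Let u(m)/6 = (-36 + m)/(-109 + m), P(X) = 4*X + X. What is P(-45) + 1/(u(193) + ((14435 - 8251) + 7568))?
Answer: -43354111/192685 ≈ -225.00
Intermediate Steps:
P(X) = 5*X
u(m) = 6*(-36 + m)/(-109 + m) (u(m) = 6*((-36 + m)/(-109 + m)) = 6*(-36 + m)/(-109 + m))
P(-45) + 1/(u(193) + ((14435 - 8251) + 7568)) = 5*(-45) + 1/(6*(-36 + 193)/(-109 + 193) + ((14435 - 8251) + 7568)) = -225 + 1/(6*157/84 + (6184 + 7568)) = -225 + 1/(6*(1/84)*157 + 13752) = -225 + 1/(157/14 + 13752) = -225 + 1/(192685/14) = -225 + 14/192685 = -43354111/192685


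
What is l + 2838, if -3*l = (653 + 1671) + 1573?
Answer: 1539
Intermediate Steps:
l = -1299 (l = -((653 + 1671) + 1573)/3 = -(2324 + 1573)/3 = -⅓*3897 = -1299)
l + 2838 = -1299 + 2838 = 1539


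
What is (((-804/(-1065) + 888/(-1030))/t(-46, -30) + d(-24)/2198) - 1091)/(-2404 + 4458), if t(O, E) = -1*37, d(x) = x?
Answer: -324431439585/610794938026 ≈ -0.53116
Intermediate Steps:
t(O, E) = -37
(((-804/(-1065) + 888/(-1030))/t(-46, -30) + d(-24)/2198) - 1091)/(-2404 + 4458) = (((-804/(-1065) + 888/(-1030))/(-37) - 24/2198) - 1091)/(-2404 + 4458) = (((-804*(-1/1065) + 888*(-1/1030))*(-1/37) - 24*1/2198) - 1091)/2054 = (((268/355 - 444/515)*(-1/37) - 12/1099) - 1091)*(1/2054) = ((-784/7313*(-1/37) - 12/1099) - 1091)*(1/2054) = ((784/270581 - 12/1099) - 1091)*(1/2054) = (-2385356/297368519 - 1091)*(1/2054) = -324431439585/297368519*1/2054 = -324431439585/610794938026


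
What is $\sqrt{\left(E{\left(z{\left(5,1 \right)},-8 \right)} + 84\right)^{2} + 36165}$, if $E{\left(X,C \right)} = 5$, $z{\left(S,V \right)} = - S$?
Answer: $\sqrt{44086} \approx 209.97$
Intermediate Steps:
$\sqrt{\left(E{\left(z{\left(5,1 \right)},-8 \right)} + 84\right)^{2} + 36165} = \sqrt{\left(5 + 84\right)^{2} + 36165} = \sqrt{89^{2} + 36165} = \sqrt{7921 + 36165} = \sqrt{44086}$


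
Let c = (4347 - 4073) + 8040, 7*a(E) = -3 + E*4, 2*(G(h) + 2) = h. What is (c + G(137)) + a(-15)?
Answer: 16743/2 ≈ 8371.5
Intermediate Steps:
G(h) = -2 + h/2
a(E) = -3/7 + 4*E/7 (a(E) = (-3 + E*4)/7 = (-3 + 4*E)/7 = -3/7 + 4*E/7)
c = 8314 (c = 274 + 8040 = 8314)
(c + G(137)) + a(-15) = (8314 + (-2 + (½)*137)) + (-3/7 + (4/7)*(-15)) = (8314 + (-2 + 137/2)) + (-3/7 - 60/7) = (8314 + 133/2) - 9 = 16761/2 - 9 = 16743/2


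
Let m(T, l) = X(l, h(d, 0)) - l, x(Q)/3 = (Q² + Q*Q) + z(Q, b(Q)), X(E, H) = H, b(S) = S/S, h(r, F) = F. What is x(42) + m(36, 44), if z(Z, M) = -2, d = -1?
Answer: 10534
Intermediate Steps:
b(S) = 1
x(Q) = -6 + 6*Q² (x(Q) = 3*((Q² + Q*Q) - 2) = 3*((Q² + Q²) - 2) = 3*(2*Q² - 2) = 3*(-2 + 2*Q²) = -6 + 6*Q²)
m(T, l) = -l (m(T, l) = 0 - l = -l)
x(42) + m(36, 44) = (-6 + 6*42²) - 1*44 = (-6 + 6*1764) - 44 = (-6 + 10584) - 44 = 10578 - 44 = 10534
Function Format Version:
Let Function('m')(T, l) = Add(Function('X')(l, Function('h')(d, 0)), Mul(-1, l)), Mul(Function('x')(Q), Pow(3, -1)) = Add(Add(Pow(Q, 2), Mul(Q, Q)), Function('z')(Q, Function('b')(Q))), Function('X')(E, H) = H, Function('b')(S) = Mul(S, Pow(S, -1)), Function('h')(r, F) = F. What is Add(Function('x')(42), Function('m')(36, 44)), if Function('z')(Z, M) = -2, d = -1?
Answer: 10534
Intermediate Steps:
Function('b')(S) = 1
Function('x')(Q) = Add(-6, Mul(6, Pow(Q, 2))) (Function('x')(Q) = Mul(3, Add(Add(Pow(Q, 2), Mul(Q, Q)), -2)) = Mul(3, Add(Add(Pow(Q, 2), Pow(Q, 2)), -2)) = Mul(3, Add(Mul(2, Pow(Q, 2)), -2)) = Mul(3, Add(-2, Mul(2, Pow(Q, 2)))) = Add(-6, Mul(6, Pow(Q, 2))))
Function('m')(T, l) = Mul(-1, l) (Function('m')(T, l) = Add(0, Mul(-1, l)) = Mul(-1, l))
Add(Function('x')(42), Function('m')(36, 44)) = Add(Add(-6, Mul(6, Pow(42, 2))), Mul(-1, 44)) = Add(Add(-6, Mul(6, 1764)), -44) = Add(Add(-6, 10584), -44) = Add(10578, -44) = 10534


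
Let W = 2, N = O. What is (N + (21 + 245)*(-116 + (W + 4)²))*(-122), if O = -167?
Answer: 2616534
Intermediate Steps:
N = -167
(N + (21 + 245)*(-116 + (W + 4)²))*(-122) = (-167 + (21 + 245)*(-116 + (2 + 4)²))*(-122) = (-167 + 266*(-116 + 6²))*(-122) = (-167 + 266*(-116 + 36))*(-122) = (-167 + 266*(-80))*(-122) = (-167 - 21280)*(-122) = -21447*(-122) = 2616534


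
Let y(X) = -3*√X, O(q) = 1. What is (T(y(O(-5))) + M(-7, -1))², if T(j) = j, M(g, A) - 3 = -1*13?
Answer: 169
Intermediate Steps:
M(g, A) = -10 (M(g, A) = 3 - 1*13 = 3 - 13 = -10)
(T(y(O(-5))) + M(-7, -1))² = (-3*√1 - 10)² = (-3*1 - 10)² = (-3 - 10)² = (-13)² = 169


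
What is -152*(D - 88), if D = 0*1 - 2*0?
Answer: 13376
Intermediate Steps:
D = 0 (D = 0 + 0 = 0)
-152*(D - 88) = -152*(0 - 88) = -152*(-88) = 13376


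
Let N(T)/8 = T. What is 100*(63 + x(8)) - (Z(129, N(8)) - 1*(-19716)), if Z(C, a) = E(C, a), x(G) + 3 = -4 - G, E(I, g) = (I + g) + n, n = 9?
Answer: -15118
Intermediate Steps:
E(I, g) = 9 + I + g (E(I, g) = (I + g) + 9 = 9 + I + g)
x(G) = -7 - G (x(G) = -3 + (-4 - G) = -7 - G)
N(T) = 8*T
Z(C, a) = 9 + C + a
100*(63 + x(8)) - (Z(129, N(8)) - 1*(-19716)) = 100*(63 + (-7 - 1*8)) - ((9 + 129 + 8*8) - 1*(-19716)) = 100*(63 + (-7 - 8)) - ((9 + 129 + 64) + 19716) = 100*(63 - 15) - (202 + 19716) = 100*48 - 1*19918 = 4800 - 19918 = -15118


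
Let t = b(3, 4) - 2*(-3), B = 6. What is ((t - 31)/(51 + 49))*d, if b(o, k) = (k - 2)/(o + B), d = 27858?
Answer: -1035389/150 ≈ -6902.6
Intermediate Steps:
b(o, k) = (-2 + k)/(6 + o) (b(o, k) = (k - 2)/(o + 6) = (-2 + k)/(6 + o))
t = 56/9 (t = (-2 + 4)/(6 + 3) - 2*(-3) = 2/9 + 6 = 56/9 ≈ 6.2222)
((t - 31)/(51 + 49))*d = ((56/9 - 31)/(51 + 49))*27858 = -223/9/100*27858 = -223/9*1/100*27858 = -223/900*27858 = -1035389/150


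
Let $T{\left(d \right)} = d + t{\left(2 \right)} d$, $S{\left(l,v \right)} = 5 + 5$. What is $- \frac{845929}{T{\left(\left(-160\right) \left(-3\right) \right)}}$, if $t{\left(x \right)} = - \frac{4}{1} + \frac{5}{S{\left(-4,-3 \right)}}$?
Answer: $\frac{845929}{1200} \approx 704.94$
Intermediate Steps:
$S{\left(l,v \right)} = 10$
$t{\left(x \right)} = - \frac{7}{2}$ ($t{\left(x \right)} = - \frac{4}{1} + \frac{5}{10} = \left(-4\right) 1 + 5 \cdot \frac{1}{10} = -4 + \frac{1}{2} = - \frac{7}{2}$)
$T{\left(d \right)} = - \frac{5 d}{2}$ ($T{\left(d \right)} = d - \frac{7 d}{2} = - \frac{5 d}{2}$)
$- \frac{845929}{T{\left(\left(-160\right) \left(-3\right) \right)}} = - \frac{845929}{\left(- \frac{5}{2}\right) \left(\left(-160\right) \left(-3\right)\right)} = - \frac{845929}{\left(- \frac{5}{2}\right) 480} = - \frac{845929}{-1200} = \left(-845929\right) \left(- \frac{1}{1200}\right) = \frac{845929}{1200}$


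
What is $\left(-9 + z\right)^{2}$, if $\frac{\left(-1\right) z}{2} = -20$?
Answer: $961$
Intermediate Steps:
$z = 40$ ($z = \left(-2\right) \left(-20\right) = 40$)
$\left(-9 + z\right)^{2} = \left(-9 + 40\right)^{2} = 31^{2} = 961$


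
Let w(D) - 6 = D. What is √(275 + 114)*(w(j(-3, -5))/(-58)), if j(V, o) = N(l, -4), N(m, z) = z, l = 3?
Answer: -√389/29 ≈ -0.68011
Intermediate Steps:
j(V, o) = -4
w(D) = 6 + D
√(275 + 114)*(w(j(-3, -5))/(-58)) = √(275 + 114)*((6 - 4)/(-58)) = √389*(2*(-1/58)) = √389*(-1/29) = -√389/29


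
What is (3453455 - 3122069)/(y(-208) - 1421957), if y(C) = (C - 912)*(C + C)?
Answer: -110462/318679 ≈ -0.34662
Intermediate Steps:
y(C) = 2*C*(-912 + C) (y(C) = (-912 + C)*(2*C) = 2*C*(-912 + C))
(3453455 - 3122069)/(y(-208) - 1421957) = (3453455 - 3122069)/(2*(-208)*(-912 - 208) - 1421957) = 331386/(2*(-208)*(-1120) - 1421957) = 331386/(465920 - 1421957) = 331386/(-956037) = 331386*(-1/956037) = -110462/318679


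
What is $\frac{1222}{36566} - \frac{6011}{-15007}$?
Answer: $\frac{2533370}{5837723} \approx 0.43397$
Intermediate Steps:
$\frac{1222}{36566} - \frac{6011}{-15007} = 1222 \cdot \frac{1}{36566} - - \frac{6011}{15007} = \frac{13}{389} + \frac{6011}{15007} = \frac{2533370}{5837723}$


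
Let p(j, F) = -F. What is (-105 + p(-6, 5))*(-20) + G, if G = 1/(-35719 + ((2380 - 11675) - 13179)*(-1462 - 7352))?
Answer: 435710257401/198050117 ≈ 2200.0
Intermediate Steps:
G = 1/198050117 (G = 1/(-35719 + (-9295 - 13179)*(-8814)) = 1/(-35719 - 22474*(-8814)) = 1/(-35719 + 198085836) = 1/198050117 ≈ 5.0492e-9)
(-105 + p(-6, 5))*(-20) + G = (-105 - 1*5)*(-20) + 1/198050117 = (-105 - 5)*(-20) + 1/198050117 = -110*(-20) + 1/198050117 = 2200 + 1/198050117 = 435710257401/198050117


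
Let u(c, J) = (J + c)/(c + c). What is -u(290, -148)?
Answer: -71/290 ≈ -0.24483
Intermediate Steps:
u(c, J) = (J + c)/(2*c) (u(c, J) = (J + c)/((2*c)) = (J + c)*(1/(2*c)) = (J + c)/(2*c))
-u(290, -148) = -(-148 + 290)/(2*290) = -142/(2*290) = -1*71/290 = -71/290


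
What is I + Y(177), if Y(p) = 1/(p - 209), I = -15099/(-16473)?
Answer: 155565/175712 ≈ 0.88534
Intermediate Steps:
I = 5033/5491 (I = -15099*(-1/16473) = 5033/5491 ≈ 0.91659)
Y(p) = 1/(-209 + p)
I + Y(177) = 5033/5491 + 1/(-209 + 177) = 5033/5491 + 1/(-32) = 5033/5491 - 1/32 = 155565/175712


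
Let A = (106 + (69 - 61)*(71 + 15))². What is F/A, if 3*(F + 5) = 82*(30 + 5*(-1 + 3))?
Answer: 3265/1891308 ≈ 0.0017263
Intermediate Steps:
A = 630436 (A = (106 + 8*86)² = (106 + 688)² = 794² = 630436)
F = 3265/3 (F = -5 + (82*(30 + 5*(-1 + 3)))/3 = -5 + (82*(30 + 5*2))/3 = -5 + (82*(30 + 10))/3 = -5 + (82*40)/3 = -5 + (⅓)*3280 = -5 + 3280/3 = 3265/3 ≈ 1088.3)
F/A = (3265/3)/630436 = (3265/3)*(1/630436) = 3265/1891308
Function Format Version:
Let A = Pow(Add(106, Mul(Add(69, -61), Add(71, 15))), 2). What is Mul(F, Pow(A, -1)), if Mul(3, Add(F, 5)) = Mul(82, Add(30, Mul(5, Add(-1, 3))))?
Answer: Rational(3265, 1891308) ≈ 0.0017263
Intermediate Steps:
A = 630436 (A = Pow(Add(106, Mul(8, 86)), 2) = Pow(Add(106, 688), 2) = Pow(794, 2) = 630436)
F = Rational(3265, 3) (F = Add(-5, Mul(Rational(1, 3), Mul(82, Add(30, Mul(5, Add(-1, 3)))))) = Add(-5, Mul(Rational(1, 3), Mul(82, Add(30, Mul(5, 2))))) = Add(-5, Mul(Rational(1, 3), Mul(82, Add(30, 10)))) = Add(-5, Mul(Rational(1, 3), Mul(82, 40))) = Add(-5, Mul(Rational(1, 3), 3280)) = Add(-5, Rational(3280, 3)) = Rational(3265, 3) ≈ 1088.3)
Mul(F, Pow(A, -1)) = Mul(Rational(3265, 3), Pow(630436, -1)) = Mul(Rational(3265, 3), Rational(1, 630436)) = Rational(3265, 1891308)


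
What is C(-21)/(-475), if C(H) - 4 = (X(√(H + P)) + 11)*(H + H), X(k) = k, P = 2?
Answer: 458/475 + 42*I*√19/475 ≈ 0.96421 + 0.38542*I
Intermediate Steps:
C(H) = 4 + 2*H*(11 + √(2 + H)) (C(H) = 4 + (√(H + 2) + 11)*(H + H) = 4 + (√(2 + H) + 11)*(2*H) = 4 + (11 + √(2 + H))*(2*H) = 4 + 2*H*(11 + √(2 + H)))
C(-21)/(-475) = (4 + 22*(-21) + 2*(-21)*√(2 - 21))/(-475) = (4 - 462 + 2*(-21)*√(-19))*(-1/475) = (4 - 462 + 2*(-21)*(I*√19))*(-1/475) = (4 - 462 - 42*I*√19)*(-1/475) = (-458 - 42*I*√19)*(-1/475) = 458/475 + 42*I*√19/475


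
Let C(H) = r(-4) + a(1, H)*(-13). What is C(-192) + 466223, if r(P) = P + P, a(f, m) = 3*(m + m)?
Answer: 481191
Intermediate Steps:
a(f, m) = 6*m (a(f, m) = 3*(2*m) = 6*m)
r(P) = 2*P
C(H) = -8 - 78*H (C(H) = 2*(-4) + (6*H)*(-13) = -8 - 78*H)
C(-192) + 466223 = (-8 - 78*(-192)) + 466223 = (-8 + 14976) + 466223 = 14968 + 466223 = 481191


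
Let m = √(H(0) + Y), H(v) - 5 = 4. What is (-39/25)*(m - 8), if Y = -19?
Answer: 312/25 - 39*I*√10/25 ≈ 12.48 - 4.9332*I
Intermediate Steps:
H(v) = 9 (H(v) = 5 + 4 = 9)
m = I*√10 (m = √(9 - 19) = √(-10) = I*√10 ≈ 3.1623*I)
(-39/25)*(m - 8) = (-39/25)*(I*√10 - 8) = (-39*1/25)*(-8 + I*√10) = -39*(-8 + I*√10)/25 = 312/25 - 39*I*√10/25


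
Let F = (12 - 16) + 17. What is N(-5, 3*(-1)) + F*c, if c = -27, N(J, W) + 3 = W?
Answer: -357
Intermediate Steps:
N(J, W) = -3 + W
F = 13 (F = -4 + 17 = 13)
N(-5, 3*(-1)) + F*c = (-3 + 3*(-1)) + 13*(-27) = (-3 - 3) - 351 = -6 - 351 = -357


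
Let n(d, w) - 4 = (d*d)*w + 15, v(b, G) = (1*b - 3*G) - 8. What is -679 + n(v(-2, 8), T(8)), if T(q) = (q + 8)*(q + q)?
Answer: 295276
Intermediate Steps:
v(b, G) = -8 + b - 3*G (v(b, G) = (b - 3*G) - 8 = -8 + b - 3*G)
T(q) = 2*q*(8 + q) (T(q) = (8 + q)*(2*q) = 2*q*(8 + q))
n(d, w) = 19 + w*d² (n(d, w) = 4 + ((d*d)*w + 15) = 4 + (d²*w + 15) = 4 + (w*d² + 15) = 4 + (15 + w*d²) = 19 + w*d²)
-679 + n(v(-2, 8), T(8)) = -679 + (19 + (2*8*(8 + 8))*(-8 - 2 - 3*8)²) = -679 + (19 + (2*8*16)*(-8 - 2 - 24)²) = -679 + (19 + 256*(-34)²) = -679 + (19 + 256*1156) = -679 + (19 + 295936) = -679 + 295955 = 295276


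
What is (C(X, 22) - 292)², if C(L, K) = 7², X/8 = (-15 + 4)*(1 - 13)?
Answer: 59049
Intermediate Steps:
X = 1056 (X = 8*((-15 + 4)*(1 - 13)) = 8*(-11*(-12)) = 8*132 = 1056)
C(L, K) = 49
(C(X, 22) - 292)² = (49 - 292)² = (-243)² = 59049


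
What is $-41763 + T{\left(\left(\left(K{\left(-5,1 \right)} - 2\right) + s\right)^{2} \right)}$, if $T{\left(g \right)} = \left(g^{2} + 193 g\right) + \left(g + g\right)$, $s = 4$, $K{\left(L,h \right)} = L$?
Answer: $-39927$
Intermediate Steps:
$T{\left(g \right)} = g^{2} + 195 g$ ($T{\left(g \right)} = \left(g^{2} + 193 g\right) + 2 g = g^{2} + 195 g$)
$-41763 + T{\left(\left(\left(K{\left(-5,1 \right)} - 2\right) + s\right)^{2} \right)} = -41763 + \left(\left(-5 - 2\right) + 4\right)^{2} \left(195 + \left(\left(-5 - 2\right) + 4\right)^{2}\right) = -41763 + \left(-7 + 4\right)^{2} \left(195 + \left(-7 + 4\right)^{2}\right) = -41763 + \left(-3\right)^{2} \left(195 + \left(-3\right)^{2}\right) = -41763 + 9 \left(195 + 9\right) = -41763 + 9 \cdot 204 = -41763 + 1836 = -39927$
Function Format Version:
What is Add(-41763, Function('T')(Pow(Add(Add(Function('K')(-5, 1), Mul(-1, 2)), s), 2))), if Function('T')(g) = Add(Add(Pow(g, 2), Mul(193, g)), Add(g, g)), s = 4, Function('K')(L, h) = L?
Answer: -39927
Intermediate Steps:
Function('T')(g) = Add(Pow(g, 2), Mul(195, g)) (Function('T')(g) = Add(Add(Pow(g, 2), Mul(193, g)), Mul(2, g)) = Add(Pow(g, 2), Mul(195, g)))
Add(-41763, Function('T')(Pow(Add(Add(Function('K')(-5, 1), Mul(-1, 2)), s), 2))) = Add(-41763, Mul(Pow(Add(Add(-5, Mul(-1, 2)), 4), 2), Add(195, Pow(Add(Add(-5, Mul(-1, 2)), 4), 2)))) = Add(-41763, Mul(Pow(Add(Add(-5, -2), 4), 2), Add(195, Pow(Add(Add(-5, -2), 4), 2)))) = Add(-41763, Mul(Pow(Add(-7, 4), 2), Add(195, Pow(Add(-7, 4), 2)))) = Add(-41763, Mul(Pow(-3, 2), Add(195, Pow(-3, 2)))) = Add(-41763, Mul(9, Add(195, 9))) = Add(-41763, Mul(9, 204)) = Add(-41763, 1836) = -39927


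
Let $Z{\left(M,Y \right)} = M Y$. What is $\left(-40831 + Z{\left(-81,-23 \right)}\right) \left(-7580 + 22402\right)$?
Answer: $-577583696$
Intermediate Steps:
$\left(-40831 + Z{\left(-81,-23 \right)}\right) \left(-7580 + 22402\right) = \left(-40831 - -1863\right) \left(-7580 + 22402\right) = \left(-40831 + 1863\right) 14822 = \left(-38968\right) 14822 = -577583696$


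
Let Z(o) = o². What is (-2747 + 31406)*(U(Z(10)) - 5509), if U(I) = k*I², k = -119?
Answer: -34262092431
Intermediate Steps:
U(I) = -119*I²
(-2747 + 31406)*(U(Z(10)) - 5509) = (-2747 + 31406)*(-119*(10²)² - 5509) = 28659*(-119*100² - 5509) = 28659*(-119*10000 - 5509) = 28659*(-1190000 - 5509) = 28659*(-1195509) = -34262092431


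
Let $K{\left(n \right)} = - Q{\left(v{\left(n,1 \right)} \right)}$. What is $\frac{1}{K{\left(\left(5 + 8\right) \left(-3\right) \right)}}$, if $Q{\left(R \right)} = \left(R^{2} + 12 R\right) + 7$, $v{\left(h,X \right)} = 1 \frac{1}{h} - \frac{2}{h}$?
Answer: $- \frac{1521}{11116} \approx -0.13683$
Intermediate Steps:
$v{\left(h,X \right)} = - \frac{1}{h}$ ($v{\left(h,X \right)} = \frac{1}{h} - \frac{2}{h} = - \frac{1}{h}$)
$Q{\left(R \right)} = 7 + R^{2} + 12 R$
$K{\left(n \right)} = -7 - \frac{1}{n^{2}} + \frac{12}{n}$ ($K{\left(n \right)} = - (7 + \left(- \frac{1}{n}\right)^{2} + 12 \left(- \frac{1}{n}\right)) = - (7 + \frac{1}{n^{2}} - \frac{12}{n}) = -7 - \frac{1}{n^{2}} + \frac{12}{n}$)
$\frac{1}{K{\left(\left(5 + 8\right) \left(-3\right) \right)}} = \frac{1}{-7 - \frac{1}{9 \left(5 + 8\right)^{2}} + \frac{12}{\left(5 + 8\right) \left(-3\right)}} = \frac{1}{-7 - \frac{1}{1521} + \frac{12}{13 \left(-3\right)}} = \frac{1}{-7 - \frac{1}{1521} + \frac{12}{-39}} = \frac{1}{-7 - \frac{1}{1521} + 12 \left(- \frac{1}{39}\right)} = \frac{1}{-7 - \frac{1}{1521} - \frac{4}{13}} = \frac{1}{- \frac{11116}{1521}} = - \frac{1521}{11116}$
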